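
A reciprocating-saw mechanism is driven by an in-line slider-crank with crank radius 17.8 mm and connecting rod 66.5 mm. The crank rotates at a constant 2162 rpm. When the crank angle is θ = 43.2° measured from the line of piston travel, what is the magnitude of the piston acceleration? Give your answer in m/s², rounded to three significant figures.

ω = 2π·2162/60 = 226.4 rad/s
x(θ) = r cosθ + √(L² − r² sin²θ); with ω constant, a = ω²·d²x/dθ².
d²x/dθ² = −r cosθ − r²(cos2θ)/√u − r⁴ sin²2θ/(4u^{3/2}),  u = L² − r² sin²θ = 0.00427378 m².
Substituting r = 0.0178 m, L = 0.0665 m, θ = 43.2°: d²x/dθ² = -0.013369 m.
a = ω²·d²x/dθ² = (226.4)²·(-0.013369) = -685.3 m/s²;  |a| = 685.3 m/s².

685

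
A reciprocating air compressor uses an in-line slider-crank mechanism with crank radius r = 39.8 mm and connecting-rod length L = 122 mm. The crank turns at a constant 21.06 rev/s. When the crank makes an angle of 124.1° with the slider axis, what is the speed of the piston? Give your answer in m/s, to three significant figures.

3.53

ω = 2π·21.1 = 132.3 rad/s
For an in-line slider-crank, x = r cosθ + √(L² − r² sin²θ), so v = −rω sinθ·[1 + r cosθ/√(L² − r² sin²θ)].
With r = 0.0398 m, L = 0.122 m, θ = 124.1°: √(L² − r² sin²θ) = 0.11746 m.
v = −0.0398·132.3·0.82806·[1 + 0.0398·-0.56064/0.11746] = -3.5326 m/s.
|v| = 3.5326 m/s.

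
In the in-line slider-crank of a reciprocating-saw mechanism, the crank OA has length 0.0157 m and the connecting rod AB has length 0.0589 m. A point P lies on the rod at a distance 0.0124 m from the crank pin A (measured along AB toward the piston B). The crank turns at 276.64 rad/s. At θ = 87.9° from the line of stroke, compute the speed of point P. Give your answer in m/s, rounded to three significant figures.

4.35

ω = 276.6 rad/s.  Crank-pin speed |V_A| = rω = 4.3432 m/s, perpendicular to OA.
Rod angle: sinφ = −(r/L) sinθ ⇒ φ = -15.449°; ω_rod = −rω cosθ/√(L²−r²sin²θ) = -2.8034 rad/s.
V_P = V_A + ω_rod × AP, with AP = 0.0124 m along the rod.
Components: V_Px = −rω sinθ − a·ω_rod·sinφ = -4.3496 m/s;  V_Py = rω cosθ + a·ω_rod·cosφ = +0.12565 m/s.
|V_P| = √(V_Px² + V_Py²) = 4.3514 m/s.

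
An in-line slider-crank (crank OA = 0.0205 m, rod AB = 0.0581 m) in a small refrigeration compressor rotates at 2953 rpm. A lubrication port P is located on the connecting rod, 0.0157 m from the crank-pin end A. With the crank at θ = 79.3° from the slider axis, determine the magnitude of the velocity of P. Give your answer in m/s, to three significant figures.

6.40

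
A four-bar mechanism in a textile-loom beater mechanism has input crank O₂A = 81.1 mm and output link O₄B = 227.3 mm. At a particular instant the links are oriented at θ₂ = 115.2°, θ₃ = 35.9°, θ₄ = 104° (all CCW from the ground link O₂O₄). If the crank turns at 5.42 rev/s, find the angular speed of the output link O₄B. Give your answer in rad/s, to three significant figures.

ω₂ = 34.05 rad/s (from 5.42 rev/s).
Differentiating the loop-closure r₂e^{iθ₂}+r₃e^{iθ₃}=r₁+r₄e^{iθ₄} gives r₂ω₂e^{iθ₂}+r₃ω₃e^{iθ₃}=r₄ω₄e^{iθ₄}.
Eliminating the other unknown: ω₄ = r₂ω₂ sin(θ₂−θ₃) / [r₄ sin(θ₄−θ₃)].
Numerator sine = +0.98261; denominator sine = +0.92784.
Result = 0.0811·34.05·(+0.98261) / (0.2273·(+0.92784)) = +12.868 rad/s; magnitude 12.868 rad/s.

12.9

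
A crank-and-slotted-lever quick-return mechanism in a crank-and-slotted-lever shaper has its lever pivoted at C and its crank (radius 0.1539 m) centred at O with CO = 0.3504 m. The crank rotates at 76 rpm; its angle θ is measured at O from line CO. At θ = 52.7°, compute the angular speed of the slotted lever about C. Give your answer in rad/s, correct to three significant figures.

ω = 7.959 rad/s (from 76 rpm).
Crank pin A relative to C: A = (d + r cosθ, r sinθ); lever angle φ = atan2(r sinθ, d + r cosθ).
Differentiating tanφ: φ̇ = rω(d cosθ + r)/(d² + r² + 2dr cosθ).
d² + r² + 2dr cosθ = |CA|² = 0.211823 m²;  d cosθ + r = +0.36624 m.
|ω_lever| = |0.1539·7.959·+0.36624| / 0.211823 = 2.1177 rad/s.

2.12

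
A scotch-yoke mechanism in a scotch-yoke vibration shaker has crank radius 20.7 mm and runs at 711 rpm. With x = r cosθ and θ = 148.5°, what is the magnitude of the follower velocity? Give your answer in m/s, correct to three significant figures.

ω = 74.46 rad/s (from 711 rpm).
x = r cosθ ⇒ ẋ = −rω sinθ.
|v| = rω|sinθ| = 0.0207·74.46·|sin 148.5°| = 0.80529 m/s.

0.805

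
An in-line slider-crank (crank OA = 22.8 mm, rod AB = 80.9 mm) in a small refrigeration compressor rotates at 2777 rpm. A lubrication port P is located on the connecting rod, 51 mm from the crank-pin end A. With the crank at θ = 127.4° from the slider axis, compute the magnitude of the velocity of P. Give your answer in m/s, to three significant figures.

4.91

ω = 290.8 rad/s.  Crank-pin speed |V_A| = rω = 6.6304 m/s, perpendicular to OA.
Rod angle: sinφ = −(r/L) sinθ ⇒ φ = -12.938°; ω_rod = −rω cosθ/√(L²−r²sin²θ) = +51.076 rad/s.
V_P = V_A + ω_rod × AP, with AP = 0.051 m along the rod.
Components: V_Px = −rω sinθ − a·ω_rod·sinφ = -4.6841 m/s;  V_Py = rω cosθ + a·ω_rod·cosφ = -1.4884 m/s.
|V_P| = √(V_Px² + V_Py²) = 4.9149 m/s.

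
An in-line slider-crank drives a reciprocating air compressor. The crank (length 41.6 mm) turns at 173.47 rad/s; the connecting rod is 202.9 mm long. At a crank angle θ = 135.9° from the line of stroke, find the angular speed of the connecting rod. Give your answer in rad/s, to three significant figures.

25.8

ω = 173.5 rad/s
The rod makes angle φ with the slider axis where L sinφ = r sinθ; differentiating, L cosφ·φ̇ = r ω cosθ.
L cosφ = √(L² − r² sin²θ) = 0.20082 m.
|ω_rod| = r ω |cosθ| / √(L² − r² sin²θ) = 0.0416·173.5·0.71813/0.20082 = 25.805 rad/s.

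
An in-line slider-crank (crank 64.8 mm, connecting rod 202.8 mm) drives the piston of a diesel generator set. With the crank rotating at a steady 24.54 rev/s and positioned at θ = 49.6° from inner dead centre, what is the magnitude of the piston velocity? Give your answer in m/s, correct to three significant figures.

ω = 2π·24.5 = 154.2 rad/s
For an in-line slider-crank, x = r cosθ + √(L² − r² sin²θ), so v = −rω sinθ·[1 + r cosθ/√(L² − r² sin²θ)].
With r = 0.0648 m, L = 0.2028 m, θ = 49.6°: √(L² − r² sin²θ) = 0.1967 m.
v = −0.0648·154.2·0.76154·[1 + 0.0648·0.64812/0.1967] = -9.2335 m/s.
|v| = 9.2335 m/s.

9.23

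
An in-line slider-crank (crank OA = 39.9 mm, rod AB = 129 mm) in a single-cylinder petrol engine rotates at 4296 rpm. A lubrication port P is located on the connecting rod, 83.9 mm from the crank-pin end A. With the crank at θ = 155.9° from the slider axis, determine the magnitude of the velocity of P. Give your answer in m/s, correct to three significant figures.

8.28

ω = 449.9 rad/s.  Crank-pin speed |V_A| = rω = 17.95 m/s, perpendicular to OA.
Rod angle: sinφ = −(r/L) sinθ ⇒ φ = -7.256°; ω_rod = −rω cosθ/√(L²−r²sin²θ) = +128.04 rad/s.
V_P = V_A + ω_rod × AP, with AP = 0.0839 m along the rod.
Components: V_Px = −rω sinθ − a·ω_rod·sinφ = -5.9728 m/s;  V_Py = rω cosθ + a·ω_rod·cosφ = -5.7285 m/s.
|V_P| = √(V_Px² + V_Py²) = 8.2759 m/s.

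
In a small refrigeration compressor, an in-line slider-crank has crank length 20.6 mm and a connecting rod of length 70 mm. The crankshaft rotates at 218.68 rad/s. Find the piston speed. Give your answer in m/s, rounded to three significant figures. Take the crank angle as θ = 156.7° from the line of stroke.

1.30

ω = 218.7 rad/s
For an in-line slider-crank, x = r cosθ + √(L² − r² sin²θ), so v = −rω sinθ·[1 + r cosθ/√(L² − r² sin²θ)].
With r = 0.0206 m, L = 0.07 m, θ = 156.7°: √(L² − r² sin²θ) = 0.069524 m.
v = −0.0206·218.7·0.39555·[1 + 0.0206·-0.91845/0.069524] = -1.2969 m/s.
|v| = 1.2969 m/s.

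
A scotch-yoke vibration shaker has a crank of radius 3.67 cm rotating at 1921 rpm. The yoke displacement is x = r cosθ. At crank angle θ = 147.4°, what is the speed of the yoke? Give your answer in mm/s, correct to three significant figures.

3980

ω = 201.2 rad/s (from 1921 rpm).
x = r cosθ ⇒ ẋ = −rω sinθ.
|v| = rω|sinθ| = 0.0367·201.2·|sin 147.4°| = 3.9776 m/s = 3977.6 mm/s.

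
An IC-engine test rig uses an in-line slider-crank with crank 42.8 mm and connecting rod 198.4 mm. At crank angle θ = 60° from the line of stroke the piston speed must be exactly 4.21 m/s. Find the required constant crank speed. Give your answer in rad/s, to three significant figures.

102

For an in-line slider-crank, |v_piston| = rω|sinθ|·[1 + r cosθ/√(L² − r² sin²θ)].
With r = 0.0428 m, L = 0.1984 m, θ = 60°: the bracketed kinematic factor |dx/dθ| = 0.041136 m.
ω = v/|dx/dθ| = 4.21/0.041136 = 102.34 rad/s.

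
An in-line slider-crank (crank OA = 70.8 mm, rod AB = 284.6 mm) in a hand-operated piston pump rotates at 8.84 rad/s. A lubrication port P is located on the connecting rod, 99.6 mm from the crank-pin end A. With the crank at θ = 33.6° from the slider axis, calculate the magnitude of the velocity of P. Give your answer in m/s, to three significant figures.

ω = 8.84 rad/s.  Crank-pin speed |V_A| = rω = 0.62587 m/s, perpendicular to OA.
Rod angle: sinφ = −(r/L) sinθ ⇒ φ = -7.913°; ω_rod = −rω cosθ/√(L²−r²sin²θ) = -1.8493 rad/s.
V_P = V_A + ω_rod × AP, with AP = 0.0996 m along the rod.
Components: V_Px = −rω sinθ − a·ω_rod·sinφ = -0.37171 m/s;  V_Py = rω cosθ + a·ω_rod·cosφ = +0.33886 m/s.
|V_P| = √(V_Px² + V_Py²) = 0.50299 m/s.

0.503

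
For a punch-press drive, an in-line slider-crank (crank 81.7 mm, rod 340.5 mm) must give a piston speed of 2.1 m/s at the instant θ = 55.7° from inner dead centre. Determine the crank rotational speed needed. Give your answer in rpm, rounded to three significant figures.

For an in-line slider-crank, |v_piston| = rω|sinθ|·[1 + r cosθ/√(L² − r² sin²θ)].
With r = 0.0817 m, L = 0.3405 m, θ = 55.7°: the bracketed kinematic factor |dx/dθ| = 0.076803 m.
ω = v/|dx/dθ| = 2.1/0.076803 = 27.343 rad/s.
N = 60ω/(2π) = 261.1 rpm.

261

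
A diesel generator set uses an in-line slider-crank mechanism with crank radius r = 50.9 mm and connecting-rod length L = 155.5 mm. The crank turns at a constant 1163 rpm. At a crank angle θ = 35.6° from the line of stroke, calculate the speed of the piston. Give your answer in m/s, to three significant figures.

4.59

ω = 2π·1163/60 = 121.8 rad/s
For an in-line slider-crank, x = r cosθ + √(L² − r² sin²θ), so v = −rω sinθ·[1 + r cosθ/√(L² − r² sin²θ)].
With r = 0.0509 m, L = 0.1555 m, θ = 35.6°: √(L² − r² sin²θ) = 0.15265 m.
v = −0.0509·121.8·0.58212·[1 + 0.0509·0.81310/0.15265] = -4.587 m/s.
|v| = 4.587 m/s.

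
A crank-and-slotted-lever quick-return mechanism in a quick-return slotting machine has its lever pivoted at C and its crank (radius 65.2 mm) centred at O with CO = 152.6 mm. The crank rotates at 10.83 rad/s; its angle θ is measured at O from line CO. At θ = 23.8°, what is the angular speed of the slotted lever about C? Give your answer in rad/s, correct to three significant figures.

3.16

ω = 10.83 rad/s
Crank pin A relative to C: A = (d + r cosθ, r sinθ); lever angle φ = atan2(r sinθ, d + r cosθ).
Differentiating tanφ: φ̇ = rω(d cosθ + r)/(d² + r² + 2dr cosθ).
d² + r² + 2dr cosθ = |CA|² = 0.0457446 m²;  d cosθ + r = +0.20482 m.
|ω_lever| = |0.0652·10.83·+0.20482| / 0.0457446 = 3.1617 rad/s.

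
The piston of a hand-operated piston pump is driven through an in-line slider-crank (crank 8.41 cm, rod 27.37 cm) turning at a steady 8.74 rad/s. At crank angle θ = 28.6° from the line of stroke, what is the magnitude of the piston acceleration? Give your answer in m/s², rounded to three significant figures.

ω = 8.74 rad/s
x(θ) = r cosθ + √(L² − r² sin²θ); with ω constant, a = ω²·d²x/dθ².
d²x/dθ² = −r cosθ − r²(cos2θ)/√u − r⁴ sin²2θ/(4u^{3/2}),  u = L² − r² sin²θ = 0.073291 m².
Substituting r = 0.0841 m, L = 0.2737 m, θ = 28.6°: d²x/dθ² = -0.088436 m.
a = ω²·d²x/dθ² = (8.74)²·(-0.088436) = -6.7554 m/s²;  |a| = 6.7554 m/s².

6.76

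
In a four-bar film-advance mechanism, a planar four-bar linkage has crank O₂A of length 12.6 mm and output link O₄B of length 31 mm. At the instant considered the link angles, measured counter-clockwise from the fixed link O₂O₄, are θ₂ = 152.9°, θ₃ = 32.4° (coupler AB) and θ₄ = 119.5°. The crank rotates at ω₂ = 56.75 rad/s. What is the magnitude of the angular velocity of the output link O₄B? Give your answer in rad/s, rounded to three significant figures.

ω₂ = 56.75 rad/s
Differentiating the loop-closure r₂e^{iθ₂}+r₃e^{iθ₃}=r₁+r₄e^{iθ₄} gives r₂ω₂e^{iθ₂}+r₃ω₃e^{iθ₃}=r₄ω₄e^{iθ₄}.
Eliminating the other unknown: ω₄ = r₂ω₂ sin(θ₂−θ₃) / [r₄ sin(θ₄−θ₃)].
Numerator sine = +0.86163; denominator sine = +0.99872.
Result = 0.0126·56.75·(+0.86163) / (0.031·(+0.99872)) = +19.9 rad/s; magnitude 19.9 rad/s.

19.9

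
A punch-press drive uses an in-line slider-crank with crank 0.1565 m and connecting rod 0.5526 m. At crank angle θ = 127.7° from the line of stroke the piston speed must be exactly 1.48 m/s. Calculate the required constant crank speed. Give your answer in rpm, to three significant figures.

For an in-line slider-crank, |v_piston| = rω|sinθ|·[1 + r cosθ/√(L² − r² sin²θ)].
With r = 0.1565 m, L = 0.5526 m, θ = 127.7°: the bracketed kinematic factor |dx/dθ| = 0.10182 m.
ω = v/|dx/dθ| = 1.48/0.10182 = 14.535 rad/s.
N = 60ω/(2π) = 138.8 rpm.

139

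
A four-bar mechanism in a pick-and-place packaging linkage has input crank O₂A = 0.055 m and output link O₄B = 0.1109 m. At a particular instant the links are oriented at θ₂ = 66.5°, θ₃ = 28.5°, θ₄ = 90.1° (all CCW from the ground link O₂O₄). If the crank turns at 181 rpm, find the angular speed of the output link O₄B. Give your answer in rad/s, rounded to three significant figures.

ω₂ = 18.95 rad/s (from 181 rpm).
Differentiating the loop-closure r₂e^{iθ₂}+r₃e^{iθ₃}=r₁+r₄e^{iθ₄} gives r₂ω₂e^{iθ₂}+r₃ω₃e^{iθ₃}=r₄ω₄e^{iθ₄}.
Eliminating the other unknown: ω₄ = r₂ω₂ sin(θ₂−θ₃) / [r₄ sin(θ₄−θ₃)].
Numerator sine = +0.61566; denominator sine = +0.87965.
Result = 0.055·18.95·(+0.61566) / (0.1109·(+0.87965)) = +6.5792 rad/s; magnitude 6.5792 rad/s.

6.58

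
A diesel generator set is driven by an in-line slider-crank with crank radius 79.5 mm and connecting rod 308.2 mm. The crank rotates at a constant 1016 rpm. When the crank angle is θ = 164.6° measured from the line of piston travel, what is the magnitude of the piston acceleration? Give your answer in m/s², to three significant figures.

667

ω = 2π·1016/60 = 106.4 rad/s
x(θ) = r cosθ + √(L² − r² sin²θ); with ω constant, a = ω²·d²x/dθ².
d²x/dθ² = −r cosθ − r²(cos2θ)/√u − r⁴ sin²2θ/(4u^{3/2}),  u = L² − r² sin²θ = 0.0945415 m².
Substituting r = 0.0795 m, L = 0.3082 m, θ = 164.6°: d²x/dθ² = +0.058899 m.
a = ω²·d²x/dθ² = (106.4)²·(+0.058899) = +666.74 m/s²;  |a| = 666.74 m/s².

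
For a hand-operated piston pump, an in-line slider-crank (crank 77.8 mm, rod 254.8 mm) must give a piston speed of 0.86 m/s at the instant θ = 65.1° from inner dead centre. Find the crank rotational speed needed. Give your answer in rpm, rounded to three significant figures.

For an in-line slider-crank, |v_piston| = rω|sinθ|·[1 + r cosθ/√(L² − r² sin²θ)].
With r = 0.0778 m, L = 0.2548 m, θ = 65.1°: the bracketed kinematic factor |dx/dθ| = 0.080009 m.
ω = v/|dx/dθ| = 0.86/0.080009 = 10.749 rad/s.
N = 60ω/(2π) = 102.64 rpm.

103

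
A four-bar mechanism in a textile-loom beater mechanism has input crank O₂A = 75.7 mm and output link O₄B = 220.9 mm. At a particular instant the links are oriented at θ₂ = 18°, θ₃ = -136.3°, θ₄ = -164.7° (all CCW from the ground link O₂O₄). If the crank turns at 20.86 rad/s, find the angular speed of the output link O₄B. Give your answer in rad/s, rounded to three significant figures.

6.52

ω₂ = 20.86 rad/s
Differentiating the loop-closure r₂e^{iθ₂}+r₃e^{iθ₃}=r₁+r₄e^{iθ₄} gives r₂ω₂e^{iθ₂}+r₃ω₃e^{iθ₃}=r₄ω₄e^{iθ₄}.
Eliminating the other unknown: ω₄ = r₂ω₂ sin(θ₂−θ₃) / [r₄ sin(θ₄−θ₃)].
Numerator sine = +0.43366; denominator sine = -0.47562.
Result = 0.0757·20.86·(+0.43366) / (0.2209·(-0.47562)) = -6.5178 rad/s; magnitude 6.5178 rad/s.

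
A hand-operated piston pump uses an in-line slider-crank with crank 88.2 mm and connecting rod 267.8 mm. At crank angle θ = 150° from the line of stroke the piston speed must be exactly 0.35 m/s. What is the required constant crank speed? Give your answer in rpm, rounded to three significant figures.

107

For an in-line slider-crank, |v_piston| = rω|sinθ|·[1 + r cosθ/√(L² − r² sin²θ)].
With r = 0.0882 m, L = 0.2678 m, θ = 150°: the bracketed kinematic factor |dx/dθ| = 0.031347 m.
ω = v/|dx/dθ| = 0.35/0.031347 = 11.165 rad/s.
N = 60ω/(2π) = 106.62 rpm.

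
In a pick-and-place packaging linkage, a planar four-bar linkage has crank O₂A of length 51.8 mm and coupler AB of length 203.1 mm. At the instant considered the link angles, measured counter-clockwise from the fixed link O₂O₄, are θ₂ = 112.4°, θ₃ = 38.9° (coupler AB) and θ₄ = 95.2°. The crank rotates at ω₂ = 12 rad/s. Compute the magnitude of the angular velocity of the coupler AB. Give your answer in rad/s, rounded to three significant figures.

1.09

ω₂ = 12 rad/s
Differentiating the loop-closure r₂e^{iθ₂}+r₃e^{iθ₃}=r₁+r₄e^{iθ₄} gives r₂ω₂e^{iθ₂}+r₃ω₃e^{iθ₃}=r₄ω₄e^{iθ₄}.
Eliminating the other unknown: ω₃ = r₂ω₂ sin(θ₄−θ₂) / [r₃ sin(θ₃−θ₄)].
Numerator sine = -0.29571; denominator sine = -0.83195.
Result = 0.0518·12·(-0.29571) / (0.2031·(-0.83195)) = +1.0878 rad/s; magnitude 1.0878 rad/s.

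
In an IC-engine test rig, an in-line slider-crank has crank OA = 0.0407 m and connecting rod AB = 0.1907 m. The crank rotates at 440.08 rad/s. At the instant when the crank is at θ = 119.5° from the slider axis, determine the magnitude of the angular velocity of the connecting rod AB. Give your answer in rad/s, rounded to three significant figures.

47.1

ω = 440.1 rad/s
The rod makes angle φ with the slider axis where L sinφ = r sinθ; differentiating, L cosφ·φ̇ = r ω cosθ.
L cosφ = √(L² − r² sin²θ) = 0.18738 m.
|ω_rod| = r ω |cosθ| / √(L² − r² sin²θ) = 0.0407·440.1·0.49242/0.18738 = 47.069 rad/s.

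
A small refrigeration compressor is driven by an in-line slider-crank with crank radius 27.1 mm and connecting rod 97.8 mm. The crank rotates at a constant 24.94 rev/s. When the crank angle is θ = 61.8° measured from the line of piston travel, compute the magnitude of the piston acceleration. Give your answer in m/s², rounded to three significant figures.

ω = 2π·24.9 = 156.7 rad/s
x(θ) = r cosθ + √(L² − r² sin²θ); with ω constant, a = ω²·d²x/dθ².
d²x/dθ² = −r cosθ − r²(cos2θ)/√u − r⁴ sin²2θ/(4u^{3/2}),  u = L² − r² sin²θ = 0.00899443 m².
Substituting r = 0.0271 m, L = 0.0978 m, θ = 61.8°: d²x/dθ² = -0.0086305 m.
a = ω²·d²x/dθ² = (156.7)²·(-0.0086305) = -211.93 m/s²;  |a| = 211.93 m/s².

212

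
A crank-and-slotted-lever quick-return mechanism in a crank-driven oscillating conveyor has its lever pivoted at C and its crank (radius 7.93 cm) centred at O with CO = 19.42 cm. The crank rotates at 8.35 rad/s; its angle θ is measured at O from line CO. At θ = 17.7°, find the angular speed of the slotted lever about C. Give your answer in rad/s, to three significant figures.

2.39

ω = 8.35 rad/s
Crank pin A relative to C: A = (d + r cosθ, r sinθ); lever angle φ = atan2(r sinθ, d + r cosθ).
Differentiating tanφ: φ̇ = rω(d cosθ + r)/(d² + r² + 2dr cosθ).
d² + r² + 2dr cosθ = |CA|² = 0.0733442 m²;  d cosθ + r = +0.26431 m.
|ω_lever| = |0.0793·8.35·+0.26431| / 0.0733442 = 2.3862 rad/s.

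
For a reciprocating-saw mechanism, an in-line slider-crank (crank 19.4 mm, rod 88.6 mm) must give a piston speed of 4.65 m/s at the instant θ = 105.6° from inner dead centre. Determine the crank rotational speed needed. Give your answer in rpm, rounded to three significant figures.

For an in-line slider-crank, |v_piston| = rω|sinθ|·[1 + r cosθ/√(L² − r² sin²θ)].
With r = 0.0194 m, L = 0.0886 m, θ = 105.6°: the bracketed kinematic factor |dx/dθ| = 0.01756 m.
ω = v/|dx/dθ| = 4.65/0.01756 = 264.81 rad/s.
N = 60ω/(2π) = 2528.7 rpm.

2530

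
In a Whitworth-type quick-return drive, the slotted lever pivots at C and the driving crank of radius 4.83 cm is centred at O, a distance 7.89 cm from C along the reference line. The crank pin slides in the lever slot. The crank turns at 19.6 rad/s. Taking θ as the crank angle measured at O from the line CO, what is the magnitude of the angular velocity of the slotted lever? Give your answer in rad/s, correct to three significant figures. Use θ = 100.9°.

ω = 19.6 rad/s
Crank pin A relative to C: A = (d + r cosθ, r sinθ); lever angle φ = atan2(r sinθ, d + r cosθ).
Differentiating tanφ: φ̇ = rω(d cosθ + r)/(d² + r² + 2dr cosθ).
d² + r² + 2dr cosθ = |CA|² = 0.00711686 m²;  d cosθ + r = +0.03338 m.
|ω_lever| = |0.0483·19.6·+0.03338| / 0.00711686 = 4.4402 rad/s.

4.44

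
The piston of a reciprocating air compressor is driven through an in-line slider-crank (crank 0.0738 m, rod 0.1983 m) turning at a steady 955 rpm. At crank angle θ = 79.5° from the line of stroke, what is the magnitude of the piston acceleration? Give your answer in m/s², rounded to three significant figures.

140

ω = 2π·955/60 = 100 rad/s
x(θ) = r cosθ + √(L² − r² sin²θ); with ω constant, a = ω²·d²x/dθ².
d²x/dθ² = −r cosθ − r²(cos2θ)/√u − r⁴ sin²2θ/(4u^{3/2}),  u = L² − r² sin²θ = 0.0340573 m².
Substituting r = 0.0738 m, L = 0.1983 m, θ = 79.5°: d²x/dθ² = +0.013952 m.
a = ω²·d²x/dθ² = (100)²·(+0.013952) = +139.54 m/s²;  |a| = 139.54 m/s².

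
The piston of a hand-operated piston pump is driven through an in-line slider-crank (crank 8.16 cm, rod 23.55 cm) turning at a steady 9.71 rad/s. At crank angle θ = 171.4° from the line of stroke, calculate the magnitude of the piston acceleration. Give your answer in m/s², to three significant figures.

5.05

ω = 9.71 rad/s
x(θ) = r cosθ + √(L² − r² sin²θ); with ω constant, a = ω²·d²x/dθ².
d²x/dθ² = −r cosθ − r²(cos2θ)/√u − r⁴ sin²2θ/(4u^{3/2}),  u = L² − r² sin²θ = 0.0553114 m².
Substituting r = 0.0816 m, L = 0.2355 m, θ = 171.4°: d²x/dθ² = +0.053562 m.
a = ω²·d²x/dθ² = (9.71)²·(+0.053562) = +5.05 m/s²;  |a| = 5.05 m/s².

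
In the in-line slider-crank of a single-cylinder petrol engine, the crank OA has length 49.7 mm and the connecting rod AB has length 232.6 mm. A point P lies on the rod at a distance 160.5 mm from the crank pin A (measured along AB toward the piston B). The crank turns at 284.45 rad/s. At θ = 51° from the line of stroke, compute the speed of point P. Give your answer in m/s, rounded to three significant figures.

12.3

ω = 284.4 rad/s.  Crank-pin speed |V_A| = rω = 14.137 m/s, perpendicular to OA.
Rod angle: sinφ = −(r/L) sinθ ⇒ φ = -9.558°; ω_rod = −rω cosθ/√(L²−r²sin²θ) = -38.788 rad/s.
V_P = V_A + ω_rod × AP, with AP = 0.1605 m along the rod.
Components: V_Px = −rω sinθ − a·ω_rod·sinφ = -12.02 m/s;  V_Py = rω cosθ + a·ω_rod·cosφ = +2.7578 m/s.
|V_P| = √(V_Px² + V_Py²) = 12.333 m/s.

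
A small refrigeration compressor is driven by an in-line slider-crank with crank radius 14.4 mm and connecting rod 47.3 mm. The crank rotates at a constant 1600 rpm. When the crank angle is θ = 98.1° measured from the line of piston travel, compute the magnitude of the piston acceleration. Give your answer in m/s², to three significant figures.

ω = 2π·1600/60 = 167.6 rad/s
x(θ) = r cosθ + √(L² − r² sin²θ); with ω constant, a = ω²·d²x/dθ².
d²x/dθ² = −r cosθ − r²(cos2θ)/√u − r⁴ sin²2θ/(4u^{3/2}),  u = L² − r² sin²θ = 0.00203405 m².
Substituting r = 0.0144 m, L = 0.0473 m, θ = 98.1°: d²x/dθ² = +0.006435 m.
a = ω²·d²x/dθ² = (167.6)²·(+0.006435) = +180.65 m/s²;  |a| = 180.65 m/s².

181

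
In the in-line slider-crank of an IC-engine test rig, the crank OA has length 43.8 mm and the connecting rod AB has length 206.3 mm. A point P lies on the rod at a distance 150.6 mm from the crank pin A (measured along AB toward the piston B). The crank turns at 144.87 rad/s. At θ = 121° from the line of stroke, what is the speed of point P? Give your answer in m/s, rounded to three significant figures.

ω = 144.9 rad/s.  Crank-pin speed |V_A| = rω = 6.3453 m/s, perpendicular to OA.
Rod angle: sinφ = −(r/L) sinθ ⇒ φ = -10.486°; ω_rod = −rω cosθ/√(L²−r²sin²θ) = +16.11 rad/s.
V_P = V_A + ω_rod × AP, with AP = 0.1506 m along the rod.
Components: V_Px = −rω sinθ − a·ω_rod·sinφ = -4.9974 m/s;  V_Py = rω cosθ + a·ω_rod·cosφ = -0.88236 m/s.
|V_P| = √(V_Px² + V_Py²) = 5.0747 m/s.

5.07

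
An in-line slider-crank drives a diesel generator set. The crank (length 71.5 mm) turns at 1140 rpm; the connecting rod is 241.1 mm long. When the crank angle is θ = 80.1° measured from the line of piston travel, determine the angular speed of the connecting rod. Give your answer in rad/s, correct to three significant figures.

ω = 119.4 rad/s (converted from 1140 rpm).
The rod makes angle φ with the slider axis where L sinφ = r sinθ; differentiating, L cosφ·φ̇ = r ω cosθ.
L cosφ = √(L² − r² sin²θ) = 0.23058 m.
|ω_rod| = r ω |cosθ| / √(L² − r² sin²θ) = 0.0715·119.4·0.17193/0.23058 = 6.3645 rad/s.

6.36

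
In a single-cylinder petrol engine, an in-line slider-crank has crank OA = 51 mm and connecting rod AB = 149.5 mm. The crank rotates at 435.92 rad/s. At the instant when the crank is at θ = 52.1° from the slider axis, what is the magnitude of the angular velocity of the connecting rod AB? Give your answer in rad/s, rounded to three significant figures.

ω = 435.9 rad/s
The rod makes angle φ with the slider axis where L sinφ = r sinθ; differentiating, L cosφ·φ̇ = r ω cosθ.
L cosφ = √(L² − r² sin²θ) = 0.14398 m.
|ω_rod| = r ω |cosθ| / √(L² − r² sin²θ) = 0.051·435.9·0.61429/0.14398 = 94.851 rad/s.

94.9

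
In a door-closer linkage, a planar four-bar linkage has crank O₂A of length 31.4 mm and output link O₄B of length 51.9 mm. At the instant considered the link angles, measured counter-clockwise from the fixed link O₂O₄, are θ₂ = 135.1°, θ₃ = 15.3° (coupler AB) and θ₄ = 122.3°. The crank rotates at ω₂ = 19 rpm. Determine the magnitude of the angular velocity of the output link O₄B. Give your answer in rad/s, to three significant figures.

1.09

ω₂ = 1.99 rad/s (from 19 rpm).
Differentiating the loop-closure r₂e^{iθ₂}+r₃e^{iθ₃}=r₁+r₄e^{iθ₄} gives r₂ω₂e^{iθ₂}+r₃ω₃e^{iθ₃}=r₄ω₄e^{iθ₄}.
Eliminating the other unknown: ω₄ = r₂ω₂ sin(θ₂−θ₃) / [r₄ sin(θ₄−θ₃)].
Numerator sine = +0.86777; denominator sine = +0.95630.
Result = 0.0314·1.99·(+0.86777) / (0.0519·(+0.95630)) = +1.0923 rad/s; magnitude 1.0923 rad/s.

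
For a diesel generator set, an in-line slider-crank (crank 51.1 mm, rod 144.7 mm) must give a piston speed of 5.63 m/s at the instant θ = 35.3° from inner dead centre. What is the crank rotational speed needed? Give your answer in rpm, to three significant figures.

1410

For an in-line slider-crank, |v_piston| = rω|sinθ|·[1 + r cosθ/√(L² − r² sin²θ)].
With r = 0.0511 m, L = 0.1447 m, θ = 35.3°: the bracketed kinematic factor |dx/dθ| = 0.038222 m.
ω = v/|dx/dθ| = 5.63/0.038222 = 147.3 rad/s.
N = 60ω/(2π) = 1406.6 rpm.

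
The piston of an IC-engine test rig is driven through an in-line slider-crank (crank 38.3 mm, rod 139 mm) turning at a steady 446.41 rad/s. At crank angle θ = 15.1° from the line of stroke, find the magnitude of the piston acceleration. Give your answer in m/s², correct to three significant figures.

9200

ω = 446.4 rad/s
x(θ) = r cosθ + √(L² − r² sin²θ); with ω constant, a = ω²·d²x/dθ².
d²x/dθ² = −r cosθ − r²(cos2θ)/√u − r⁴ sin²2θ/(4u^{3/2}),  u = L² − r² sin²θ = 0.0192215 m².
Substituting r = 0.0383 m, L = 0.139 m, θ = 15.1°: d²x/dθ² = -0.046173 m.
a = ω²·d²x/dθ² = (446.4)²·(-0.046173) = -9201.5 m/s²;  |a| = 9201.5 m/s².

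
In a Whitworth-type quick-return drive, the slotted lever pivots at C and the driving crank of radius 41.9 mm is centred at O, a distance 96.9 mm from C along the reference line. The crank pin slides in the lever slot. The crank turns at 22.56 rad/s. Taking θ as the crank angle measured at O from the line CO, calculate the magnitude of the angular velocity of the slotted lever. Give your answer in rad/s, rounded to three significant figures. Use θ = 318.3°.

6.28

ω = 22.56 rad/s
Crank pin A relative to C: A = (d + r cosθ, r sinθ); lever angle φ = atan2(r sinθ, d + r cosθ).
Differentiating tanφ: φ̇ = rω(d cosθ + r)/(d² + r² + 2dr cosθ).
d² + r² + 2dr cosθ = |CA|² = 0.0172081 m²;  d cosθ + r = +0.11425 m.
|ω_lever| = |0.0419·22.56·+0.11425| / 0.0172081 = 6.2759 rad/s.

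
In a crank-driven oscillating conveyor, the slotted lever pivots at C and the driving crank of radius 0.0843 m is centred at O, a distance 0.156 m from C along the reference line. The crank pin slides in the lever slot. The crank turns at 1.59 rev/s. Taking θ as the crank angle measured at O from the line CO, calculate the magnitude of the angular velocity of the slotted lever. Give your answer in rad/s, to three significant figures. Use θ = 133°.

1.38

ω = 9.99 rad/s (from 1.59 rev/s).
Crank pin A relative to C: A = (d + r cosθ, r sinθ); lever angle φ = atan2(r sinθ, d + r cosθ).
Differentiating tanφ: φ̇ = rω(d cosθ + r)/(d² + r² + 2dr cosθ).
d² + r² + 2dr cosθ = |CA|² = 0.0135048 m²;  d cosθ + r = -0.022092 m.
|ω_lever| = |0.0843·9.99·-0.022092| / 0.0135048 = 1.3777 rad/s.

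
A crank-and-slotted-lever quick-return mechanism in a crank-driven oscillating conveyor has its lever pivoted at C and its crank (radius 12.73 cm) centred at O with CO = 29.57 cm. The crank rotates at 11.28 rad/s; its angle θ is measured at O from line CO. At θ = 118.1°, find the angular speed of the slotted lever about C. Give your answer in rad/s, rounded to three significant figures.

0.252

ω = 11.28 rad/s
Crank pin A relative to C: A = (d + r cosθ, r sinθ); lever angle φ = atan2(r sinθ, d + r cosθ).
Differentiating tanφ: φ̇ = rω(d cosθ + r)/(d² + r² + 2dr cosθ).
d² + r² + 2dr cosθ = |CA|² = 0.0681835 m²;  d cosθ + r = -0.011978 m.
|ω_lever| = |0.1273·11.28·-0.011978| / 0.0681835 = 0.25226 rad/s.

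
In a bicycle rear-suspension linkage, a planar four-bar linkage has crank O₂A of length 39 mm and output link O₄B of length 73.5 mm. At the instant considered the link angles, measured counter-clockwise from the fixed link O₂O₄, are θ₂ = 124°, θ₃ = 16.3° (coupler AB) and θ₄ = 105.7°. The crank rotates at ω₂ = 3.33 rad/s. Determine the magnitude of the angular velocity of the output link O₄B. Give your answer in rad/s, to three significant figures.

1.68

ω₂ = 3.33 rad/s
Differentiating the loop-closure r₂e^{iθ₂}+r₃e^{iθ₃}=r₁+r₄e^{iθ₄} gives r₂ω₂e^{iθ₂}+r₃ω₃e^{iθ₃}=r₄ω₄e^{iθ₄}.
Eliminating the other unknown: ω₄ = r₂ω₂ sin(θ₂−θ₃) / [r₄ sin(θ₄−θ₃)].
Numerator sine = +0.95266; denominator sine = +0.99995.
Result = 0.039·3.33·(+0.95266) / (0.0735·(+0.99995)) = +1.6834 rad/s; magnitude 1.6834 rad/s.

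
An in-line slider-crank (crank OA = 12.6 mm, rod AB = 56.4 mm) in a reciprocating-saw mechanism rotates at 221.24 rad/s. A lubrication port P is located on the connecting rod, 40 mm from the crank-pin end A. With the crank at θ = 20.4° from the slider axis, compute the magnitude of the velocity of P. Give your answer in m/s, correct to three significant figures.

1.35

ω = 221.2 rad/s.  Crank-pin speed |V_A| = rω = 2.7876 m/s, perpendicular to OA.
Rod angle: sinφ = −(r/L) sinθ ⇒ φ = -4.466°; ω_rod = −rω cosθ/√(L²−r²sin²θ) = -46.467 rad/s.
V_P = V_A + ω_rod × AP, with AP = 0.04 m along the rod.
Components: V_Px = −rω sinθ − a·ω_rod·sinφ = -1.1164 m/s;  V_Py = rω cosθ + a·ω_rod·cosφ = +0.75975 m/s.
|V_P| = √(V_Px² + V_Py²) = 1.3504 m/s.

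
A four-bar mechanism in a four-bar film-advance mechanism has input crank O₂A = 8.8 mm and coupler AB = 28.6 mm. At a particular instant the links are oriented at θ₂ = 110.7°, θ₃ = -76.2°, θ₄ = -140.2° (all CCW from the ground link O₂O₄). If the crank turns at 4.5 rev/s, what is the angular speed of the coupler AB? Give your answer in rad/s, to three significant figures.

9.15

ω₂ = 28.27 rad/s (from 4.5 rev/s).
Differentiating the loop-closure r₂e^{iθ₂}+r₃e^{iθ₃}=r₁+r₄e^{iθ₄} gives r₂ω₂e^{iθ₂}+r₃ω₃e^{iθ₃}=r₄ω₄e^{iθ₄}.
Eliminating the other unknown: ω₃ = r₂ω₂ sin(θ₄−θ₂) / [r₃ sin(θ₃−θ₄)].
Numerator sine = +0.94495; denominator sine = +0.89879.
Result = 0.0088·28.27·(+0.94495) / (0.0286·(+0.89879)) = +9.1465 rad/s; magnitude 9.1465 rad/s.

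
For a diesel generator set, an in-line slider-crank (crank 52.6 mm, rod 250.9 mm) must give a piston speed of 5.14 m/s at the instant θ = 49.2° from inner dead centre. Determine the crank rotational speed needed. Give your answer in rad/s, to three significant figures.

113

For an in-line slider-crank, |v_piston| = rω|sinθ|·[1 + r cosθ/√(L² − r² sin²θ)].
With r = 0.0526 m, L = 0.2509 m, θ = 49.2°: the bracketed kinematic factor |dx/dθ| = 0.045342 m.
ω = v/|dx/dθ| = 5.14/0.045342 = 113.36 rad/s.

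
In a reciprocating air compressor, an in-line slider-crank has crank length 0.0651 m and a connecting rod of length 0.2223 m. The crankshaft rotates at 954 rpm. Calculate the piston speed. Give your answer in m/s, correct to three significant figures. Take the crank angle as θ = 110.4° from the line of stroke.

ω = 2π·954/60 = 99.9 rad/s
For an in-line slider-crank, x = r cosθ + √(L² − r² sin²θ), so v = −rω sinθ·[1 + r cosθ/√(L² − r² sin²θ)].
With r = 0.0651 m, L = 0.2223 m, θ = 110.4°: √(L² − r² sin²θ) = 0.21376 m.
v = −0.0651·99.9·0.93728·[1 + 0.0651·-0.34857/0.21376] = -5.4487 m/s.
|v| = 5.4487 m/s.

5.45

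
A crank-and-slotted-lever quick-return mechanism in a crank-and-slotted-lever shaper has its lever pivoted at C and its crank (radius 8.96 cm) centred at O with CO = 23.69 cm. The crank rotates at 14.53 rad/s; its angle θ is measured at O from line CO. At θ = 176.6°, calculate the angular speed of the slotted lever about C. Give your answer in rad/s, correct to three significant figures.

ω = 14.53 rad/s
Crank pin A relative to C: A = (d + r cosθ, r sinθ); lever angle φ = atan2(r sinθ, d + r cosθ).
Differentiating tanφ: φ̇ = rω(d cosθ + r)/(d² + r² + 2dr cosθ).
d² + r² + 2dr cosθ = |CA|² = 0.021772 m²;  d cosθ + r = -0.14688 m.
|ω_lever| = |0.0896·14.53·-0.14688| / 0.021772 = 8.7831 rad/s.

8.78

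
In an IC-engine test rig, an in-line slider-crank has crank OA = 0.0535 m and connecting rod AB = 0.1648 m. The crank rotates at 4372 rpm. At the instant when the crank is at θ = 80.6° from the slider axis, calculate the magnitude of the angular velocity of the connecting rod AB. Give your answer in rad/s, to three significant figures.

25.6

ω = 457.8 rad/s (converted from 4372 rpm).
The rod makes angle φ with the slider axis where L sinφ = r sinθ; differentiating, L cosφ·φ̇ = r ω cosθ.
L cosφ = √(L² − r² sin²θ) = 0.15612 m.
|ω_rod| = r ω |cosθ| / √(L² − r² sin²θ) = 0.0535·457.8·0.16333/0.15612 = 25.625 rad/s.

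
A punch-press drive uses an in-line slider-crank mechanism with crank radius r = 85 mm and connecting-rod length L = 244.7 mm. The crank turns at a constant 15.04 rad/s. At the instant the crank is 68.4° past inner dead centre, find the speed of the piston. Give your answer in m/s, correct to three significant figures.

1.35

ω = 15.04 rad/s
For an in-line slider-crank, x = r cosθ + √(L² − r² sin²θ), so v = −rω sinθ·[1 + r cosθ/√(L² − r² sin²θ)].
With r = 0.085 m, L = 0.2447 m, θ = 68.4°: √(L² − r² sin²θ) = 0.23159 m.
v = −0.085·15.04·0.92978·[1 + 0.085·0.36812/0.23159] = -1.3492 m/s.
|v| = 1.3492 m/s.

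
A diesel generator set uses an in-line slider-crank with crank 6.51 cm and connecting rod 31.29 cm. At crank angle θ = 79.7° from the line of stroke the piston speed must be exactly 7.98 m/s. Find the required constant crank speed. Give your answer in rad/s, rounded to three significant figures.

For an in-line slider-crank, |v_piston| = rω|sinθ|·[1 + r cosθ/√(L² − r² sin²θ)].
With r = 0.0651 m, L = 0.3129 m, θ = 79.7°: the bracketed kinematic factor |dx/dθ| = 0.066485 m.
ω = v/|dx/dθ| = 7.98/0.066485 = 120.03 rad/s.

120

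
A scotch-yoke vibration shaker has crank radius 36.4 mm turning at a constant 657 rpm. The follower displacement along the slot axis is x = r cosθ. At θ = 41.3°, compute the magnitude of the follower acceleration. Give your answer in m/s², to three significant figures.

ω = 68.8 rad/s (from 657 rpm).
x = r cosθ ⇒ ẍ = −rω² cosθ (ω constant).
|a| = rω²|cosθ| = 0.0364·(68.8)²·|cos 41.3°| = 129.44 m/s².

129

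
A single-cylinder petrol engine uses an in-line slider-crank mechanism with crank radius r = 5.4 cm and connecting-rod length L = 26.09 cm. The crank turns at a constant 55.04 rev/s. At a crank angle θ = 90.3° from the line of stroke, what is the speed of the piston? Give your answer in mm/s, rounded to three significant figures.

ω = 2π·55 = 345.8 rad/s
For an in-line slider-crank, x = r cosθ + √(L² − r² sin²θ), so v = −rω sinθ·[1 + r cosθ/√(L² − r² sin²θ)].
With r = 0.054 m, L = 0.2609 m, θ = 90.3°: √(L² − r² sin²θ) = 0.25525 m.
v = −0.054·345.8·0.99999·[1 + 0.054·-0.00524/0.25525] = -18.654 m/s.
|v| = 18.654 m/s = 18654 mm/s.

18700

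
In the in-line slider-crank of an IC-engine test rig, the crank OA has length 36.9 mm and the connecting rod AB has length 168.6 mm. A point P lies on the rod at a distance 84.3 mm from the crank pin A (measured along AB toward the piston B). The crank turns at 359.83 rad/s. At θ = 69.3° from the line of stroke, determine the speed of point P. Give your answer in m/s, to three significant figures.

ω = 359.8 rad/s.  Crank-pin speed |V_A| = rω = 13.278 m/s, perpendicular to OA.
Rod angle: sinφ = −(r/L) sinθ ⇒ φ = -11.814°; ω_rod = −rω cosθ/√(L²−r²sin²θ) = -28.44 rad/s.
V_P = V_A + ω_rod × AP, with AP = 0.0843 m along the rod.
Components: V_Px = −rω sinθ − a·ω_rod·sinφ = -12.911 m/s;  V_Py = rω cosθ + a·ω_rod·cosφ = +2.3467 m/s.
|V_P| = √(V_Px² + V_Py²) = 13.123 m/s.

13.1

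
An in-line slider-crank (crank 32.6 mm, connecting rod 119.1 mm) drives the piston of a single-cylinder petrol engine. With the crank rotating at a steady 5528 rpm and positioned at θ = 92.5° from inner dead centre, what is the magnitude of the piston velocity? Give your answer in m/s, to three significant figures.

18.6

ω = 2π·5528/60 = 578.9 rad/s
For an in-line slider-crank, x = r cosθ + √(L² − r² sin²θ), so v = −rω sinθ·[1 + r cosθ/√(L² − r² sin²θ)].
With r = 0.0326 m, L = 0.1191 m, θ = 92.5°: √(L² − r² sin²θ) = 0.11456 m.
v = −0.0326·578.9·0.99905·[1 + 0.0326·-0.04362/0.11456] = -18.62 m/s.
|v| = 18.62 m/s.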